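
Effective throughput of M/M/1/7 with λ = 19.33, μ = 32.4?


ρ = 0.5966; P_K = (1−ρ)ρ^7/(1−ρ^8) = 0.011030
λ_eff = λ(1 − P_K) = 19.33·(1 − 0.011030) = 19.33·0.988970 = 19.1168 /hr

Final: 19.1168 /hr


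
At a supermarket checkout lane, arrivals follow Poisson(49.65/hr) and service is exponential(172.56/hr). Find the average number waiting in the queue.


ρ = 49.65/172.56 = 0.2877
Lq = ρ²/(1−ρ) = 0.08279/0.7123 = 0.1162

Final: 0.1162


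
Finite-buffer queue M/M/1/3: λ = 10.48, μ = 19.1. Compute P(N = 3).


ρ = λ/μ = 10.48/19.1 = 0.5487
P_K = (1−ρ)ρ^K/(1−ρ^(K+1)) = (0.4513·0.165190)/(1 − 0.090638)
= 0.074552/0.909362 = 0.081982

Final: 0.081982


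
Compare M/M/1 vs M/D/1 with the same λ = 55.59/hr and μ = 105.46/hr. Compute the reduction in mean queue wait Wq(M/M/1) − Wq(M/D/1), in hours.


ρ = 55.59/105.46 = 0.5271
Wq(M/M/1) = ρ/(μ−λ) = 0.5271/49.87 = 0.01057 hr
Wq(M/D/1) = ρ/(2(μ−λ)) = 0.005285 hr
Savings = 0.01057 − 0.005285 = 0.005285 hr

Final: 0.005285 hr


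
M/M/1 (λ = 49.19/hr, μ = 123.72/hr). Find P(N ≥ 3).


ρ = 49.19/123.72 = 0.3976
P(N ≥ n) = ρ^n = 0.3976^3 = 0.062851

Final: 0.062851


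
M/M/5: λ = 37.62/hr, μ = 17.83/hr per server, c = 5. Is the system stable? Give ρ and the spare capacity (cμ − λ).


Total capacity cμ = 5·17.83 = 89.15/hr
ρ = λ/(cμ) = 37.62/89.15 = 0.4220
Stable ⇔ ρ < 1: YES
Spare capacity = cμ − λ = 89.15 − 37.62 = 51.53/hr

Final: ρ = 0.4220; stable; margin = 51.53/hr


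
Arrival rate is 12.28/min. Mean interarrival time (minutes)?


Mean interarrival time = 1/λ = 1/12.28 minute = 0.08143 minute
In minutes: 0.08143 × 1 = 0.08143 min

Final: 0.08143 min


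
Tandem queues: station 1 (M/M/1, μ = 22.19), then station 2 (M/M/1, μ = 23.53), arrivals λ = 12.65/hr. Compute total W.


Each node sees arrival rate λ = 12.65/hr (tandem ⇒ throughput preserved).
W₁ = 1/(μ₁−λ) = 1/(22.19−12.65) = 0.10482 hr
W₂ = 1/(μ₂−λ) = 1/(23.53−12.65) = 0.09191 hr
W_total = W₁ + W₂ = 0.10482 + 0.09191 = 0.19673 hr

Final: 0.19673 hr


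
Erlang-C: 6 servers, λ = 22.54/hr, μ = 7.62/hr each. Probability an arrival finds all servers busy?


a = λ/μ = 2.9580; ρ = a/6 = 0.4930
P₀ = 0.051128 (from M/M/c formula)
C(c,a) = [a^c/(c!(1−ρ))]·P₀ = [669.87480/(720·0.5070)]·0.051128
= 1.83508·0.051128 = 0.093824

Final: 0.093824


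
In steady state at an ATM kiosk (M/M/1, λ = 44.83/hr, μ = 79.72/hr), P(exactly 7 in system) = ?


ρ = 44.83/79.72 = 0.5623
P_n = (1−ρ)·ρ^n = (1 − 0.5623)·0.5623^7 = 0.4377·0.017783 = 0.007783

Final: 0.007783


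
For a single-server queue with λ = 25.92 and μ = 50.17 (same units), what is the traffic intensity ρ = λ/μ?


ρ = λ/μ = 25.92/50.17 = 0.5166

Final: 0.5166


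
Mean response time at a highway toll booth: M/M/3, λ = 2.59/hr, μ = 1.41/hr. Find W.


a = 1.8369; ρ = 0.6123; P₀ = 0.139116
Lq = P₀·a^c·ρ/(c!(1−ρ)²) = 0.58535
Wq = Lq/λ = 0.58535/2.59 = 0.22601 hr
W = Wq + 1/μ = 0.22601 + 0.70922 = 0.93523 hr

Final: 0.93523 hr


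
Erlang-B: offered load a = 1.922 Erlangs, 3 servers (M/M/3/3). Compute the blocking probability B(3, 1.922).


B(c,a) = (a^c/c!) / Σ_{k=0}^{c} a^k/k!
a^3/3! = 1.183338
Σ terms (k=0..3): 1.00000 + 1.92200 + 1.84704 + 1.18334 = 5.952380
B = 1.183338/5.952380 = 0.198801

Final: 0.198801


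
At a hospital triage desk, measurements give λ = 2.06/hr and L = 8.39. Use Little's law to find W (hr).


W = L/λ = 8.39/2.06 = 4.0728 hr

Final: 4.0728 hr


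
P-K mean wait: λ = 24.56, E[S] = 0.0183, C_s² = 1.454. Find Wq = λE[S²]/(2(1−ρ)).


ρ = λ·E[S] = 24.56·0.0183 = 0.4494
E[S²] = E[S]²(1+C_s²) = 0.0183²·(1+1.454) = 0.0008218
Wq = λ·E[S²]/(2(1−ρ)) = 24.56·0.0008218/(2·0.5506) = 0.01833 hr

Final: 0.01833 hr


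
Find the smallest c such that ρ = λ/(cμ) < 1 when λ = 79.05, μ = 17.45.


Stability requires cμ > λ ⇔ c > λ/μ.
λ/μ = 79.05/17.45 = 4.5301
Minimum integer c = ⌊4.5301⌋ + 1 = 5
Check: 5·17.45 = 87.25 > 79.05, while 4·17.45 = 69.80 ≤ 79.05

Final: 5 servers


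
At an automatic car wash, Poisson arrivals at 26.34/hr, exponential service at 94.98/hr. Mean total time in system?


W = 1/(μ−λ) = 1/(94.98 − 26.34) = 1/68.64 = 0.01457 hr

Final: 0.01457 hr


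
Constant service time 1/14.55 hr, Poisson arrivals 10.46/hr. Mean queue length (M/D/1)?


ρ = 10.46/14.55 = 0.7189
M/D/1: Lq = ρ²/(2(1−ρ)) = 0.5168/(2·0.2811) = 0.91928

Final: 0.91928


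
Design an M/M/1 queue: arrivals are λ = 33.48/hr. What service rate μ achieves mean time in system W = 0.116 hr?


W = 1/(μ−λ) ⇒ μ − λ = 1/W = 1/0.116 = 8.6207
μ = λ + 1/W = 33.48 + 8.6207 = 42.1007 per hr

Final: 42.1007 /hr


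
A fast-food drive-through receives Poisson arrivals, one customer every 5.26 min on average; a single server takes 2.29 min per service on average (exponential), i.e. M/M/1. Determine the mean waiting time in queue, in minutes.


λ = 60/5.26 = 11.4068 /hr
μ = 60/2.29 = 26.2009 /hr
ρ = λ/μ = 11.4068/26.2009 = 0.4354
Wq = ρ/(μ−λ) = 0.4354/(26.2009−11.4068) = 0.02943 hr
In minutes: 0.02943·60 = 1.766 min

Final: 1.766 min


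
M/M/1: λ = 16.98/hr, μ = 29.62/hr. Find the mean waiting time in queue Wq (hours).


ρ = 16.98/29.62 = 0.5733
Wq = ρ/(μ−λ) = 0.5733/(29.62 − 16.98) = 0.5733/12.64 = 0.04535 hr

Final: 0.04535 hr


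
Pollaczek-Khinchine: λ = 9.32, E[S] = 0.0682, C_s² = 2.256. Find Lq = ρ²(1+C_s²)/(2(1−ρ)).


ρ = λ·E[S] = 9.32·0.0682 = 0.6356
Lq = ρ²(1+C_s²)/(2(1−ρ)) = 0.4040·(1+2.256)/(2·0.3644)
= 0.4040·3.2560/0.7288 = 1.80512

Final: 1.80512


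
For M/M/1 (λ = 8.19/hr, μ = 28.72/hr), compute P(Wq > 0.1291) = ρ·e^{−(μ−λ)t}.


ρ = 8.19/28.72 = 0.2852
P(Wq > t) = ρ·e^{−(μ−λ)t} = 0.2852·e^{−2.6504}
= 0.2852·0.070621 = 0.020139

Final: 0.020139


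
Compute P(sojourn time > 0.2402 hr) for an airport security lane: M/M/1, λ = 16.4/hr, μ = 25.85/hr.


W ~ Exponential(μ−λ) for M/M/1.
μ − λ = 25.85 − 16.4 = 9.4500
P(W > t) = e^{−(μ−λ)t} = e^{−2.2699} = 0.103324

Final: 0.103324


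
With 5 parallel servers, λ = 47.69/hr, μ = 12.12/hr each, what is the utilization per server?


ρ = λ/(cμ) = 47.69/(5·12.12) = 47.69/60.60 = 0.7870

Final: 0.7870


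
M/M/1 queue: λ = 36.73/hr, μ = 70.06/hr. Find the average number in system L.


ρ = λ/μ = 36.73/70.06 = 0.5243
L = ρ/(1−ρ) = 0.5243/(1 − 0.5243) = 0.5243/0.4757 = 1.1020

Final: 1.1020


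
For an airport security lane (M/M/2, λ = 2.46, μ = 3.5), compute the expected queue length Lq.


a = λ/μ = 0.7029; ρ = a/2 = 0.3514
P₀ = 0.479915
Lq = P₀·a^c·ρ / (c!·(1−ρ)²) = 0.479915·0.49401·0.3514/(2·0.42064)
= 0.09904

Final: 0.09904


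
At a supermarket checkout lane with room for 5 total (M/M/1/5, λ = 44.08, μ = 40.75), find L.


ρ = 44.08/40.75 = 1.0817
L = ρ[1 − (K+1)ρ^K + Kρ^(K+1)] / [(1−ρ)(1−ρ^(K+1))]
Numerator: 1.0817·(1 − 6·1.481050 + 5·1.602079) = 0.134231
Denominator: (-0.08172)·(-0.602079) = 0.049201
L = 0.134231/0.049201 = 2.7282

Final: 2.7282


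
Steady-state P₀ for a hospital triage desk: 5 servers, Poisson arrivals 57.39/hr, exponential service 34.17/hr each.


a = λ/μ = 57.39/34.17 = 1.6795; ρ = a/c = 0.3359
Σ_{k=0}^{4} a^k/k! (terms k=0..4) = 1.00000 + 1.67954 + 1.41043 + 0.78963 + 0.33155 = 5.21116
Tail: a^5/(5!(1−ρ)) = 13.36461/(120·0.6641) = 0.16771
P₀ = 1/(5.21116 + 0.16771) = 1/5.37886 = 0.185913

Final: 0.185913


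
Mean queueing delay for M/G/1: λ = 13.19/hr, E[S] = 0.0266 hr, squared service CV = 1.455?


ρ = λ·E[S] = 13.19·0.0266 = 0.3509
E[S²] = E[S]²(1+C_s²) = 0.0266²·(1+1.455) = 0.001737
Wq = λ·E[S²]/(2(1−ρ)) = 13.19·0.001737/(2·0.6491) = 0.01765 hr

Final: 0.01765 hr


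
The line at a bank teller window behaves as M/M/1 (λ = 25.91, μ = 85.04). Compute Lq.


ρ = 25.91/85.04 = 0.3047
Lq = ρ²/(1−ρ) = 0.09283/0.6953 = 0.1335

Final: 0.1335


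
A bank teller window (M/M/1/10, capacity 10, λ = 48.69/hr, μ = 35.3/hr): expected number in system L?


ρ = 48.69/35.3 = 1.3793
L = ρ[1 − (K+1)ρ^K + Kρ^(K+1)] / [(1−ρ)(1−ρ^(K+1))]
Numerator: 1.3793·(1 − 11·24.925891 + 10·34.380783) = 97.411762
Denominator: (-0.3793)·(-33.380783) = 12.662002
L = 97.411762/12.662002 = 7.6932

Final: 7.6932


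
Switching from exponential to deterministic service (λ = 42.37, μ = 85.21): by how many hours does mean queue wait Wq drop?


ρ = 42.37/85.21 = 0.4972
Wq(M/M/1) = ρ/(μ−λ) = 0.4972/42.84 = 0.01161 hr
Wq(M/D/1) = ρ/(2(μ−λ)) = 0.005803 hr
Savings = 0.01161 − 0.005803 = 0.005803 hr

Final: 0.005803 hr


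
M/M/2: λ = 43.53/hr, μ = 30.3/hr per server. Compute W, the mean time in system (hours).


a = 1.4366; ρ = 0.7183; P₀ = 0.163930
Lq = P₀·a^c·ρ/(c!(1−ρ)²) = 1.53149
Wq = Lq/λ = 1.53149/43.53 = 0.03518 hr
W = Wq + 1/μ = 0.03518 + 0.03300 = 0.06819 hr

Final: 0.06819 hr


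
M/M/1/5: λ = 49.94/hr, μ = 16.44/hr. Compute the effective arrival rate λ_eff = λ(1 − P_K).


ρ = 3.0377; P_K = (1−ρ)ρ^5/(1−ρ^6) = 0.671660
λ_eff = λ(1 − P_K) = 49.94·(1 − 0.671660) = 49.94·0.328340 = 16.3973 /hr

Final: 16.3973 /hr


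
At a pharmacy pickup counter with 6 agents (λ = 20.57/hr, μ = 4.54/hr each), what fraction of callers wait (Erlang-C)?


a = λ/μ = 4.5308; ρ = a/6 = 0.7551
P₀ = 0.008784 (from M/M/c formula)
C(c,a) = [a^c/(c!(1−ρ))]·P₀ = [8651.08607/(720·0.2449)]·0.008784
= 49.07038·0.008784 = 0.431055

Final: 0.431055


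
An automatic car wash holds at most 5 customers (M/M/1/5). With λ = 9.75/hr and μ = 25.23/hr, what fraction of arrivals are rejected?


ρ = λ/μ = 9.75/25.23 = 0.3864
P_K = (1−ρ)ρ^K/(1−ρ^(K+1)) = (0.6136·0.008619)/(1 − 0.003331)
= 0.005288/0.996669 = 0.005306

Final: 0.005306


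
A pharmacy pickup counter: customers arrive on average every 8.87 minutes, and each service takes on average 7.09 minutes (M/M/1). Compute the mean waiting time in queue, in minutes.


λ = 60/8.87 = 6.7644 /hr
μ = 60/7.09 = 8.4626 /hr
ρ = λ/μ = 6.7644/8.4626 = 0.7993
Wq = ρ/(μ−λ) = 0.7993/(8.4626−6.7644) = 0.47068 hr
In minutes: 0.47068·60 = 28.241 min

Final: 28.241 min


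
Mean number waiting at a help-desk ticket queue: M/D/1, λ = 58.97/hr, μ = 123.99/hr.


ρ = 58.97/123.99 = 0.4756
M/D/1: Lq = ρ²/(2(1−ρ)) = 0.2262/(2·0.5244) = 0.21567

Final: 0.21567


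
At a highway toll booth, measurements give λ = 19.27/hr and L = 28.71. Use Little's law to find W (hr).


W = L/λ = 28.71/19.27 = 1.4899 hr

Final: 1.4899 hr


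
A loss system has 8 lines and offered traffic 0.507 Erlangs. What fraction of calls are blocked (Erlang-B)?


B(c,a) = (a^c/c!) / Σ_{k=0}^{c} a^k/k!
a^8/8! = 0.0000001083
Σ terms (k=0..8): 1.00000 + 0.50700 + 0.12852 + 0.02172 + 0.002753 + 0.0002792 + 0.00002359 + 0.000001709 + 0.0000001083 = 1.660303
B = 0.0000001083/1.660303 = 0.00000006522

Final: 0.00000006522


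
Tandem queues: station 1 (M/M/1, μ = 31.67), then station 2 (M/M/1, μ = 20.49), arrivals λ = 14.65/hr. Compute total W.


Each node sees arrival rate λ = 14.65/hr (tandem ⇒ throughput preserved).
W₁ = 1/(μ₁−λ) = 1/(31.67−14.65) = 0.05875 hr
W₂ = 1/(μ₂−λ) = 1/(20.49−14.65) = 0.17123 hr
W_total = W₁ + W₂ = 0.05875 + 0.17123 = 0.22999 hr

Final: 0.22999 hr


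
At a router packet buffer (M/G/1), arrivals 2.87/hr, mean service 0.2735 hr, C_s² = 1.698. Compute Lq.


ρ = λ·E[S] = 2.87·0.2735 = 0.7849
Lq = ρ²(1+C_s²)/(2(1−ρ)) = 0.6161·(1+1.698)/(2·0.2151)
= 0.6161·2.6980/0.4301 = 3.86492

Final: 3.86492


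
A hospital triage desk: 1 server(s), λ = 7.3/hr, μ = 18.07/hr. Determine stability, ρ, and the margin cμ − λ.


Total capacity cμ = 1·18.07 = 18.07/hr
ρ = λ/(cμ) = 7.3/18.07 = 0.4040
Stable ⇔ ρ < 1: YES
Spare capacity = cμ − λ = 18.07 − 7.3 = 10.77/hr

Final: ρ = 0.4040; stable; margin = 10.77/hr


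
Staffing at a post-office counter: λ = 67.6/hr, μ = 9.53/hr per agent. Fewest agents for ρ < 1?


Stability requires cμ > λ ⇔ c > λ/μ.
λ/μ = 67.6/9.53 = 7.0934
Minimum integer c = ⌊7.0934⌋ + 1 = 8
Check: 8·9.53 = 76.24 > 67.6, while 7·9.53 = 66.71 ≤ 67.6

Final: 8 servers


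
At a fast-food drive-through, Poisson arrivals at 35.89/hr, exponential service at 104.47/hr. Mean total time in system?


W = 1/(μ−λ) = 1/(104.47 − 35.89) = 1/68.58 = 0.01458 hr

Final: 0.01458 hr


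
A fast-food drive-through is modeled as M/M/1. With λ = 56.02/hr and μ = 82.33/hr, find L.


ρ = λ/μ = 56.02/82.33 = 0.6804
L = ρ/(1−ρ) = 0.6804/(1 − 0.6804) = 0.6804/0.3196 = 2.1292

Final: 2.1292


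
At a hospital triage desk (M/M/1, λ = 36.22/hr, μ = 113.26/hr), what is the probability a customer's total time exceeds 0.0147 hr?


W ~ Exponential(μ−λ) for M/M/1.
μ − λ = 113.26 − 36.22 = 77.0400
P(W > t) = e^{−(μ−λ)t} = e^{−1.1325} = 0.322231

Final: 0.322231


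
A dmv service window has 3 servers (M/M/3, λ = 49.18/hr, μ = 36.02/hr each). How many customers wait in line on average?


a = λ/μ = 1.3654; ρ = a/3 = 0.4551
P₀ = 0.245339
Lq = P₀·a^c·ρ / (c!·(1−ρ)²) = 0.245339·2.54527·0.4551/(6·0.29690)
= 0.15954

Final: 0.15954


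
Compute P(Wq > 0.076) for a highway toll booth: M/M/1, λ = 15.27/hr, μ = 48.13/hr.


ρ = 15.27/48.13 = 0.3173
P(Wq > t) = ρ·e^{−(μ−λ)t} = 0.3173·e^{−2.4974}
= 0.3173·0.082302 = 0.026112

Final: 0.026112


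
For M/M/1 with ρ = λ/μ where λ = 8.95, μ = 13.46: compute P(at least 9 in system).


ρ = 8.95/13.46 = 0.6649
P(N ≥ n) = ρ^n = 0.6649^9 = 0.025410

Final: 0.025410


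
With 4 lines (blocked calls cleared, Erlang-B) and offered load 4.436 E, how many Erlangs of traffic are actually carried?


B(4,4.436) = 0.351069 (Erlang-B)
Carried load = a(1 − B) = 4.436·(1 − 0.351069) = 4.436·0.648931 = 2.8787 E

Final: 2.8787 Erlangs


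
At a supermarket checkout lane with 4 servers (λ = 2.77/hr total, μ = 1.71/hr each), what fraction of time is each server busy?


ρ = λ/(cμ) = 2.77/(4·1.71) = 2.77/6.84 = 0.4050

Final: 0.4050


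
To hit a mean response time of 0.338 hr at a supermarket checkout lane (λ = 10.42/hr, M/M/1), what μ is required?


W = 1/(μ−λ) ⇒ μ − λ = 1/W = 1/0.338 = 2.9586
μ = λ + 1/W = 10.42 + 2.9586 = 13.3786 per hr

Final: 13.3786 /hr


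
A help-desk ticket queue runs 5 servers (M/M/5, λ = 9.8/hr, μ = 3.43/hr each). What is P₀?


a = λ/μ = 9.8/3.43 = 2.8571; ρ = a/c = 0.5714
Σ_{k=0}^{4} a^k/k! (terms k=0..4) = 1.00000 + 2.85714 + 4.08163 + 3.88727 + 2.77662 = 14.60267
Tail: a^5/(5!(1−ρ)) = 190.39686/(120·0.4286) = 3.70216
P₀ = 1/(14.60267 + 3.70216) = 1/18.30483 = 0.054630

Final: 0.054630


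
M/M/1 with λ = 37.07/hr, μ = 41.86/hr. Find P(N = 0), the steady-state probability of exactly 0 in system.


ρ = 37.07/41.86 = 0.8856
P_n = (1−ρ)·ρ^n = (1 − 0.8856)·0.8856^0 = 0.1144·1.000000 = 0.114429

Final: 0.114429


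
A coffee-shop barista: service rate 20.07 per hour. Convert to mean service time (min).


Mean service time = 1/μ = 1/20.07 hour = 0.04983 hour
In minutes: 0.04983 × 60 = 2.9895 min

Final: 2.9895 min


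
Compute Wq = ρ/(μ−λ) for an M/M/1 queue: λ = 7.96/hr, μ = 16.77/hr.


ρ = 7.96/16.77 = 0.4747
Wq = ρ/(μ−λ) = 0.4747/(16.77 − 7.96) = 0.4747/8.81 = 0.05388 hr

Final: 0.05388 hr


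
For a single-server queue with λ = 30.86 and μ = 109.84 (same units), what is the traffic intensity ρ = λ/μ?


ρ = λ/μ = 30.86/109.84 = 0.2810

Final: 0.2810


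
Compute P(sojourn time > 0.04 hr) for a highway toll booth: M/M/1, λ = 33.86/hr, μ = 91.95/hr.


W ~ Exponential(μ−λ) for M/M/1.
μ − λ = 91.95 − 33.86 = 58.0900
P(W > t) = e^{−(μ−λ)t} = e^{−2.3236} = 0.097920

Final: 0.097920


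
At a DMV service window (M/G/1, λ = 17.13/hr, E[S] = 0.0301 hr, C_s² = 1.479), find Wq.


ρ = λ·E[S] = 17.13·0.0301 = 0.5156
E[S²] = E[S]²(1+C_s²) = 0.0301²·(1+1.479) = 0.002246
Wq = λ·E[S²]/(2(1−ρ)) = 17.13·0.002246/(2·0.4844) = 0.03971 hr

Final: 0.03971 hr


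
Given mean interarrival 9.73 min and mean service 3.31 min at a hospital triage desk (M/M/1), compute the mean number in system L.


λ = 60/9.73 = 6.1665 /hr
μ = 60/3.31 = 18.1269 /hr
ρ = λ/μ = 6.1665/18.1269 = 0.3402
L = ρ/(1−ρ) = 0.3402/0.6598 = 0.5156

Final: 0.5156


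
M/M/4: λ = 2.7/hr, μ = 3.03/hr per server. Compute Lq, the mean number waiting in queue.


a = λ/μ = 0.8911; ρ = a/4 = 0.2228
P₀ = 0.409864
Lq = P₀·a^c·ρ / (c!·(1−ρ)²) = 0.409864·0.63050·0.2228/(24·0.60408)
= 0.003971

Final: 0.003971


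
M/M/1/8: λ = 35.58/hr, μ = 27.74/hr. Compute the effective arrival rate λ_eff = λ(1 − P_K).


ρ = 1.2826; P_K = (1−ρ)ρ^8/(1−ρ^9) = 0.246596
λ_eff = λ(1 − P_K) = 35.58·(1 − 0.246596) = 35.58·0.753404 = 26.8061 /hr

Final: 26.8061 /hr


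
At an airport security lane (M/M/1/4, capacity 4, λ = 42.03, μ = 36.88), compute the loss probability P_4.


ρ = λ/μ = 42.03/36.88 = 1.1396
P_K = (1−ρ)ρ^K/(1−ρ^(K+1)) = (-0.1396·1.686840)/(1 − 1.922394)
= -0.235554/-0.922394 = 0.255372

Final: 0.255372


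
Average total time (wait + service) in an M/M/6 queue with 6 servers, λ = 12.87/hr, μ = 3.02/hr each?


a = 4.2616; ρ = 0.7103; P₀ = 0.012283
Lq = P₀·a^c·ρ/(c!(1−ρ)²) = 0.86463
Wq = Lq/λ = 0.86463/12.87 = 0.06718 hr
W = Wq + 1/μ = 0.06718 + 0.33113 = 0.39831 hr

Final: 0.39831 hr


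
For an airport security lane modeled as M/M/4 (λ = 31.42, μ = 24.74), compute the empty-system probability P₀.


a = λ/μ = 31.42/24.74 = 1.2700; ρ = a/c = 0.3175
Σ_{k=0}^{3} a^k/k! (terms k=0..3) = 1.00000 + 1.27001 + 0.80646 + 0.34140 = 3.41787
Tail: a^4/(4!(1−ρ)) = 2.60151/(24·0.6825) = 0.15882
P₀ = 1/(3.41787 + 0.15882) = 1/3.57670 = 0.279588

Final: 0.279588


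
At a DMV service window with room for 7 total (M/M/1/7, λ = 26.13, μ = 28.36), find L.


ρ = 26.13/28.36 = 0.9214
L = ρ[1 − (K+1)ρ^K + Kρ^(K+1)] / [(1−ρ)(1−ρ^(K+1))]
Numerator: 0.9214·(1 − 8·0.563680 + 7·0.519356) = 0.116146
Denominator: (0.07863)·(0.480644) = 0.037794
L = 0.116146/0.037794 = 3.0731

Final: 3.0731


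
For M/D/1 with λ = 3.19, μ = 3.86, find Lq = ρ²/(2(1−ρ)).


ρ = 3.19/3.86 = 0.8264
M/D/1: Lq = ρ²/(2(1−ρ)) = 0.6830/(2·0.1736) = 1.96738

Final: 1.96738


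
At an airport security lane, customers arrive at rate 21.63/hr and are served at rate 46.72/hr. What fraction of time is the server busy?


ρ = λ/μ = 21.63/46.72 = 0.4630

Final: 0.4630


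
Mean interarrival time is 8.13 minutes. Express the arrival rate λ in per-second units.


λ = 1/(interarrival time) in consistent units.
1 second = 0.0166667 min, so λ = 0.0166667/8.13 = 0.002050 per second

Final: 0.002050 /sec


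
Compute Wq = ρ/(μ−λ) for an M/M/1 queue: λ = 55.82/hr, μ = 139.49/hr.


ρ = 55.82/139.49 = 0.4002
Wq = ρ/(μ−λ) = 0.4002/(139.49 − 55.82) = 0.4002/83.67 = 0.004783 hr

Final: 0.004783 hr


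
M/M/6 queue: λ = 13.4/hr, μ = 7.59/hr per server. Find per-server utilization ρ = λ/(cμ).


ρ = λ/(cμ) = 13.4/(6·7.59) = 13.4/45.54 = 0.2942

Final: 0.2942


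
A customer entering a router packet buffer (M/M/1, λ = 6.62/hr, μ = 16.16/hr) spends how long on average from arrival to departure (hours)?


W = 1/(μ−λ) = 1/(16.16 − 6.62) = 1/9.54 = 0.1048 hr

Final: 0.1048 hr


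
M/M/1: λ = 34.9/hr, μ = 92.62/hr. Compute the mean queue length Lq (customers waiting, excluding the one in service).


ρ = 34.9/92.62 = 0.3768
Lq = ρ²/(1−ρ) = 0.1420/0.6232 = 0.2278

Final: 0.2278


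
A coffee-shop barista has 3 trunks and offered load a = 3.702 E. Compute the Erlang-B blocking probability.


B(c,a) = (a^c/c!) / Σ_{k=0}^{c} a^k/k!
a^3/3! = 8.455864
Σ terms (k=0..3): 1.00000 + 3.70200 + 6.85240 + 8.45586 = 20.010266
B = 8.455864/20.010266 = 0.422576

Final: 0.422576


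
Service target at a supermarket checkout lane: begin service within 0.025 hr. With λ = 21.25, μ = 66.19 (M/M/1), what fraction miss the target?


ρ = 21.25/66.19 = 0.3210
P(Wq > t) = ρ·e^{−(μ−λ)t} = 0.3210·e^{−1.1235}
= 0.3210·0.325140 = 0.104385

Final: 0.104385


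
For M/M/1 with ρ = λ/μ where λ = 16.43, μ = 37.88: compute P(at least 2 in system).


ρ = 16.43/37.88 = 0.4337
P(N ≥ n) = ρ^n = 0.4337^2 = 0.188129

Final: 0.188129


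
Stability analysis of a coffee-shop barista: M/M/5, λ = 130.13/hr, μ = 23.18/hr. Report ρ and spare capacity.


Total capacity cμ = 5·23.18 = 115.90/hr
ρ = λ/(cμ) = 130.13/115.90 = 1.1228
Stable ⇔ ρ < 1: NO
Spare capacity = cμ − λ = 115.90 − 130.13 = -14.23/hr

Final: ρ = 1.1228; unstable; margin = -14.23/hr


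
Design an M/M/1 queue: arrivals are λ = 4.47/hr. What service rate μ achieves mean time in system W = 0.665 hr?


W = 1/(μ−λ) ⇒ μ − λ = 1/W = 1/0.665 = 1.5038
μ = λ + 1/W = 4.47 + 1.5038 = 5.9738 per hr

Final: 5.9738 /hr


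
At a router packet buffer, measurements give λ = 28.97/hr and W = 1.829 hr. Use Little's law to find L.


L = λW = 28.97·1.829 = 52.9861

Final: 52.9861


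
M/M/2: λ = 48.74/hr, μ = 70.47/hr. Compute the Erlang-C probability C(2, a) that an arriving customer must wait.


a = λ/μ = 0.6916; ρ = a/2 = 0.3458
P₀ = 0.486082 (from M/M/c formula)
C(c,a) = [a^c/(c!(1−ρ))]·P₀ = [0.47837/(2·0.6542)]·0.486082
= 0.36562·0.486082 = 0.177724

Final: 0.177724


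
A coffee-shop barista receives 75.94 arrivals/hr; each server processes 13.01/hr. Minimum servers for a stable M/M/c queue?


Stability requires cμ > λ ⇔ c > λ/μ.
λ/μ = 75.94/13.01 = 5.8370
Minimum integer c = ⌊5.8370⌋ + 1 = 6
Check: 6·13.01 = 78.06 > 75.94, while 5·13.01 = 65.05 ≤ 75.94

Final: 6 servers


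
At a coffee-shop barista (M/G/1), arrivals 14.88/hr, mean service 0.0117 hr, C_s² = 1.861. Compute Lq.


ρ = λ·E[S] = 14.88·0.0117 = 0.1741
Lq = ρ²(1+C_s²)/(2(1−ρ)) = 0.03031·(1+1.861)/(2·0.8259)
= 0.03031·2.8610/1.6518 = 0.05250

Final: 0.05250


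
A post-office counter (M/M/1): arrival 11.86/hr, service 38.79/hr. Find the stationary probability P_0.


ρ = 11.86/38.79 = 0.3057
P_n = (1−ρ)·ρ^n = (1 − 0.3057)·0.3057^0 = 0.6943·1.000000 = 0.694251

Final: 0.694251


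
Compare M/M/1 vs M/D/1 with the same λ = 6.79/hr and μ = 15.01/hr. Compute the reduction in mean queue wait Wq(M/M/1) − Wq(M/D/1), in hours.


ρ = 6.79/15.01 = 0.4524
Wq(M/M/1) = ρ/(μ−λ) = 0.4524/8.22 = 0.05503 hr
Wq(M/D/1) = ρ/(2(μ−λ)) = 0.02752 hr
Savings = 0.05503 − 0.02752 = 0.02752 hr

Final: 0.02752 hr


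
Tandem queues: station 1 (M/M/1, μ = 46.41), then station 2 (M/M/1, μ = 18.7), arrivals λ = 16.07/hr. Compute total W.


Each node sees arrival rate λ = 16.07/hr (tandem ⇒ throughput preserved).
W₁ = 1/(μ₁−λ) = 1/(46.41−16.07) = 0.03296 hr
W₂ = 1/(μ₂−λ) = 1/(18.7−16.07) = 0.38023 hr
W_total = W₁ + W₂ = 0.03296 + 0.38023 = 0.41319 hr

Final: 0.41319 hr


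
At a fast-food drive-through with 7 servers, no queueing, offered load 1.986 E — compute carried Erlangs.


B(7,1.986) = 0.003322 (Erlang-B)
Carried load = a(1 − B) = 1.986·(1 − 0.003322) = 1.986·0.996678 = 1.9794 E

Final: 1.9794 Erlangs


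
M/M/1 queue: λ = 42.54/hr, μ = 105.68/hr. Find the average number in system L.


ρ = λ/μ = 42.54/105.68 = 0.4025
L = ρ/(1−ρ) = 0.4025/(1 − 0.4025) = 0.4025/0.5975 = 0.6737

Final: 0.6737


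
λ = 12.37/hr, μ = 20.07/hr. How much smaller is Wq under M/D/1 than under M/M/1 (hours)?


ρ = 12.37/20.07 = 0.6163
Wq(M/M/1) = ρ/(μ−λ) = 0.6163/7.70 = 0.08004 hr
Wq(M/D/1) = ρ/(2(μ−λ)) = 0.04002 hr
Savings = 0.08004 − 0.04002 = 0.04002 hr

Final: 0.04002 hr


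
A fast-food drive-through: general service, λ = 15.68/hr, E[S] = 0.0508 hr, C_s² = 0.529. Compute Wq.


ρ = λ·E[S] = 15.68·0.0508 = 0.7965
E[S²] = E[S]²(1+C_s²) = 0.0508²·(1+0.529) = 0.003946
Wq = λ·E[S²]/(2(1−ρ)) = 15.68·0.003946/(2·0.2035) = 0.15205 hr

Final: 0.15205 hr


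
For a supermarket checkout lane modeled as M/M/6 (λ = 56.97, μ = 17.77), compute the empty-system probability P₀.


a = λ/μ = 56.97/17.77 = 3.2060; ρ = a/c = 0.5343
Σ_{k=0}^{5} a^k/k! (terms k=0..5) = 1.00000 + 3.20597 + 5.13911 + 5.49193 + 4.40174 + 2.82236 = 22.06110
Tail: a^6/(6!(1−ρ)) = 1085.80728/(720·0.4657) = 3.23847
P₀ = 1/(22.06110 + 3.23847) = 1/25.29957 = 0.039526

Final: 0.039526


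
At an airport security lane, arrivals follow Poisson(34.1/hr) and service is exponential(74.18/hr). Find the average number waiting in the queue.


ρ = 34.1/74.18 = 0.4597
Lq = ρ²/(1−ρ) = 0.2113/0.5403 = 0.3911

Final: 0.3911


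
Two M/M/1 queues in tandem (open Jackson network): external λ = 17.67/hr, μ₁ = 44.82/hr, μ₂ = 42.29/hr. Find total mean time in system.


Each node sees arrival rate λ = 17.67/hr (tandem ⇒ throughput preserved).
W₁ = 1/(μ₁−λ) = 1/(44.82−17.67) = 0.03683 hr
W₂ = 1/(μ₂−λ) = 1/(42.29−17.67) = 0.04062 hr
W_total = W₁ + W₂ = 0.03683 + 0.04062 = 0.07745 hr

Final: 0.07745 hr


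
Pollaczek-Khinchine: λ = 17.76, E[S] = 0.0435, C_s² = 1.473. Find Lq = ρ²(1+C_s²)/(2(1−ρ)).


ρ = λ·E[S] = 17.76·0.0435 = 0.7726
Lq = ρ²(1+C_s²)/(2(1−ρ)) = 0.5968·(1+1.473)/(2·0.2274)
= 0.5968·2.4730/0.4549 = 3.24483

Final: 3.24483


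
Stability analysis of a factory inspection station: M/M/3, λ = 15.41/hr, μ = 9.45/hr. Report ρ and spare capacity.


Total capacity cμ = 3·9.45 = 28.35/hr
ρ = λ/(cμ) = 15.41/28.35 = 0.5436
Stable ⇔ ρ < 1: YES
Spare capacity = cμ − λ = 28.35 − 15.41 = 12.94/hr

Final: ρ = 0.5436; stable; margin = 12.94/hr


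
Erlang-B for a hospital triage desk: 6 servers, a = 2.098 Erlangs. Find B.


B(c,a) = (a^c/c!) / Σ_{k=0}^{c} a^k/k!
a^6/6! = 0.118441
Σ terms (k=0..6): 1.00000 + 2.09800 + 2.20080 + 1.53909 + 0.80725 + 0.33872 + 0.11844 = 8.102316
B = 0.118441/8.102316 = 0.014618

Final: 0.014618


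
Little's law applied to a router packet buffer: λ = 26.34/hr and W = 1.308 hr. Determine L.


L = λW = 26.34·1.308 = 34.4527

Final: 34.4527


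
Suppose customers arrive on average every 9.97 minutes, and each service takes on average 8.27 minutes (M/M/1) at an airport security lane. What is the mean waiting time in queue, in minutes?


λ = 60/9.97 = 6.0181 /hr
μ = 60/8.27 = 7.2551 /hr
ρ = λ/μ = 6.0181/7.2551 = 0.8295
Wq = ρ/(μ−λ) = 0.8295/(7.2551−6.0181) = 0.67052 hr
In minutes: 0.67052·60 = 40.231 min

Final: 40.231 min


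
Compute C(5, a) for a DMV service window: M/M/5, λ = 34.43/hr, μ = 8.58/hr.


a = λ/μ = 4.0128; ρ = a/5 = 0.8026
P₀ = 0.012730 (from M/M/c formula)
C(c,a) = [a^c/(c!(1−ρ))]·P₀ = [1040.51579/(120·0.1974)]·0.012730
= 43.91787·0.012730 = 0.559067

Final: 0.559067


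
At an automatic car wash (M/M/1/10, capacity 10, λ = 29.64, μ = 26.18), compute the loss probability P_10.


ρ = λ/μ = 29.64/26.18 = 1.1322
P_K = (1−ρ)ρ^K/(1−ρ^(K+1)) = (-0.1322·3.460075)/(1 − 3.917366)
= -0.457290/-2.917366 = 0.156748

Final: 0.156748


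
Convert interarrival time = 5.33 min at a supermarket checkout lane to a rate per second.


λ = 1/(interarrival time) in consistent units.
1 second = 0.0166667 min, so λ = 0.0166667/5.33 = 0.003127 per second

Final: 0.003127 /sec


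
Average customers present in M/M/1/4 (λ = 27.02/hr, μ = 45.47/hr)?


ρ = 27.02/45.47 = 0.5942
L = ρ[1 − (K+1)ρ^K + Kρ^(K+1)] / [(1−ρ)(1−ρ^(K+1))]
Numerator: 0.5942·(1 − 5·0.124693 + 4·0.074097) = 0.399877
Denominator: (0.4058)·(0.925903) = 0.375696
L = 0.399877/0.375696 = 1.0644

Final: 1.0644


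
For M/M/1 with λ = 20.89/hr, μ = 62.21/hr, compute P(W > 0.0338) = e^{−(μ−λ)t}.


W ~ Exponential(μ−λ) for M/M/1.
μ − λ = 62.21 − 20.89 = 41.3200
P(W > t) = e^{−(μ−λ)t} = e^{−1.3966} = 0.247433

Final: 0.247433


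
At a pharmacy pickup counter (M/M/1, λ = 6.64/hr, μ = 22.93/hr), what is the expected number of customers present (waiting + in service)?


ρ = λ/μ = 6.64/22.93 = 0.2896
L = ρ/(1−ρ) = 0.2896/(1 − 0.2896) = 0.2896/0.7104 = 0.4076

Final: 0.4076


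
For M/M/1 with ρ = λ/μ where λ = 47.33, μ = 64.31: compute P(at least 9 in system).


ρ = 47.33/64.31 = 0.7360
P(N ≥ n) = ρ^n = 0.7360^9 = 0.063346

Final: 0.063346


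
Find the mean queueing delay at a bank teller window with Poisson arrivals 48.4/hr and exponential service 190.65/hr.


ρ = 48.4/190.65 = 0.2539
Wq = ρ/(μ−λ) = 0.2539/(190.65 − 48.4) = 0.2539/142.25 = 0.001785 hr

Final: 0.001785 hr


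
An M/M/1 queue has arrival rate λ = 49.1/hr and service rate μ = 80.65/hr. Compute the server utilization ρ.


ρ = λ/μ = 49.1/80.65 = 0.6088

Final: 0.6088


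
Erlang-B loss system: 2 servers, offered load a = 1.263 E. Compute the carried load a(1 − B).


B(2,1.263) = 0.260599 (Erlang-B)
Carried load = a(1 − B) = 1.263·(1 − 0.260599) = 1.263·0.739401 = 0.9339 E

Final: 0.9339 Erlangs


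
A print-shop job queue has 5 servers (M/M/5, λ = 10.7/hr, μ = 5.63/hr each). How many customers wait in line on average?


a = λ/μ = 1.9005; ρ = a/5 = 0.3801
P₀ = 0.148641
Lq = P₀·a^c·ρ / (c!·(1−ρ)²) = 0.148641·24.79573·0.3801/(120·0.38427)
= 0.03038

Final: 0.03038


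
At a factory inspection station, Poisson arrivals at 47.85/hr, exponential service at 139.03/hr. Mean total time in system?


W = 1/(μ−λ) = 1/(139.03 − 47.85) = 1/91.18 = 0.01097 hr

Final: 0.01097 hr


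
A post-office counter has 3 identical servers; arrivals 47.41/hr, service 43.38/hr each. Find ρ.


ρ = λ/(cμ) = 47.41/(3·43.38) = 47.41/130.14 = 0.3643

Final: 0.3643


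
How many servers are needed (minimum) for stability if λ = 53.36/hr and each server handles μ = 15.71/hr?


Stability requires cμ > λ ⇔ c > λ/μ.
λ/μ = 53.36/15.71 = 3.3966
Minimum integer c = ⌊3.3966⌋ + 1 = 4
Check: 4·15.71 = 62.84 > 53.36, while 3·15.71 = 47.13 ≤ 53.36

Final: 4 servers


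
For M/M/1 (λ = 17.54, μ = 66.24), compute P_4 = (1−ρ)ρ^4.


ρ = 17.54/66.24 = 0.2648
P_n = (1−ρ)·ρ^n = (1 − 0.2648)·0.2648^4 = 0.7352·0.004916 = 0.003614

Final: 0.003614


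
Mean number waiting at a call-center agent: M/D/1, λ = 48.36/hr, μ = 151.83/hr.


ρ = 48.36/151.83 = 0.3185
M/D/1: Lq = ρ²/(2(1−ρ)) = 0.1015/(2·0.6815) = 0.07443

Final: 0.07443


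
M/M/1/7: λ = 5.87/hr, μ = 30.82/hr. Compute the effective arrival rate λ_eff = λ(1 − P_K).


ρ = 0.1905; P_K = (1−ρ)ρ^7/(1−ρ^8) = 0.000007360
λ_eff = λ(1 − P_K) = 5.87·(1 − 0.000007360) = 5.87·0.999993 = 5.8700 /hr

Final: 5.8700 /hr


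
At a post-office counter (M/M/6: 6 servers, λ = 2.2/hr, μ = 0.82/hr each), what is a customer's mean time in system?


a = 2.6829; ρ = 0.4472; P₀ = 0.067774
Lq = P₀·a^c·ρ/(c!(1−ρ)²) = 0.05136
Wq = Lq/λ = 0.05136/2.2 = 0.02335 hr
W = Wq + 1/μ = 0.02335 + 1.21951 = 1.24286 hr

Final: 1.24286 hr


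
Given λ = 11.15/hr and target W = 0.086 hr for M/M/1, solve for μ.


W = 1/(μ−λ) ⇒ μ − λ = 1/W = 1/0.086 = 11.6279
μ = λ + 1/W = 11.15 + 11.6279 = 22.7779 per hr

Final: 22.7779 /hr


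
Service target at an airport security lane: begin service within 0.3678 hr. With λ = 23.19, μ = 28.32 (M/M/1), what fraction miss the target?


ρ = 23.19/28.32 = 0.8189
P(Wq > t) = ρ·e^{−(μ−λ)t} = 0.8189·e^{−1.8868}
= 0.8189·0.151554 = 0.124101

Final: 0.124101


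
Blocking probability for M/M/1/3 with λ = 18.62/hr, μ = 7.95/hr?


ρ = λ/μ = 18.62/7.95 = 2.3421
P_K = (1−ρ)ρ^K/(1−ρ^(K+1)) = (-1.3421·12.848063)/(1 − 30.091940)
= -17.243878/-29.091940 = 0.592737

Final: 0.592737


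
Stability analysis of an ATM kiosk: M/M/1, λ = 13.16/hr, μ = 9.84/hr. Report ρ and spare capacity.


Total capacity cμ = 1·9.84 = 9.84/hr
ρ = λ/(cμ) = 13.16/9.84 = 1.3374
Stable ⇔ ρ < 1: NO
Spare capacity = cμ − λ = 9.84 − 13.16 = -3.32/hr

Final: ρ = 1.3374; unstable; margin = -3.32/hr


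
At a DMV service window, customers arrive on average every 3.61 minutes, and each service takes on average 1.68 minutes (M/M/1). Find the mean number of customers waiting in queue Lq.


λ = 60/3.61 = 16.6205 /hr
μ = 60/1.68 = 35.7143 /hr
ρ = λ/μ = 16.6205/35.7143 = 0.4654
Lq = ρ²/(1−ρ) = 0.2166/0.5346 = 0.4051

Final: 0.4051


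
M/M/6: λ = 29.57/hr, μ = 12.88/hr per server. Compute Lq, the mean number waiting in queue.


a = λ/μ = 2.2958; ρ = a/6 = 0.3826
P₀ = 0.100337
Lq = P₀·a^c·ρ / (c!·(1−ρ)²) = 0.100337·146.42417·0.3826/(720·0.38114)
= 0.02049

Final: 0.02049


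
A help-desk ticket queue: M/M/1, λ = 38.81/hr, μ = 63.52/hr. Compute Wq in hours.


ρ = 38.81/63.52 = 0.6110
Wq = ρ/(μ−λ) = 0.6110/(63.52 − 38.81) = 0.6110/24.71 = 0.02473 hr

Final: 0.02473 hr


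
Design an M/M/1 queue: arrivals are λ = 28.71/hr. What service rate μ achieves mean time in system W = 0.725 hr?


W = 1/(μ−λ) ⇒ μ − λ = 1/W = 1/0.725 = 1.3793
μ = λ + 1/W = 28.71 + 1.3793 = 30.0893 per hr

Final: 30.0893 /hr


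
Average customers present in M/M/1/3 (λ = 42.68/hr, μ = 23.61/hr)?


ρ = 42.68/23.61 = 1.8077
L = ρ[1 − (K+1)ρ^K + Kρ^(K+1)] / [(1−ρ)(1−ρ^(K+1))]
Numerator: 1.8077·(1 − 4·5.907249 + 3·10.678585) = 17.004678
Denominator: (-0.8077)·(-9.678585) = 7.817476
L = 17.004678/7.817476 = 2.1752

Final: 2.1752


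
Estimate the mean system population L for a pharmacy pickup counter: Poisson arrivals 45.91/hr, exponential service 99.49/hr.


ρ = λ/μ = 45.91/99.49 = 0.4615
L = ρ/(1−ρ) = 0.4615/(1 − 0.4615) = 0.4615/0.5385 = 0.8568

Final: 0.8568


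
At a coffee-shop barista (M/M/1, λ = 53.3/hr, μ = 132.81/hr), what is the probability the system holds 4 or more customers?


ρ = 53.3/132.81 = 0.4013
P(N ≥ n) = ρ^n = 0.4013^4 = 0.025941

Final: 0.025941


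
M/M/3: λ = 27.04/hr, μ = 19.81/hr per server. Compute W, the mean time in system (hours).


a = 1.3650; ρ = 0.4550; P₀ = 0.245445
Lq = P₀·a^c·ρ/(c!(1−ρ)²) = 0.15935
Wq = Lq/λ = 0.15935/27.04 = 0.005893 hr
W = Wq + 1/μ = 0.005893 + 0.05048 = 0.05637 hr

Final: 0.05637 hr


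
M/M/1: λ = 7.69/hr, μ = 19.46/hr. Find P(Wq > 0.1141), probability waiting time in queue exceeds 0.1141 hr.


ρ = 7.69/19.46 = 0.3952
P(Wq > t) = ρ·e^{−(μ−λ)t} = 0.3952·e^{−1.3430}
= 0.3952·0.261073 = 0.103168

Final: 0.103168


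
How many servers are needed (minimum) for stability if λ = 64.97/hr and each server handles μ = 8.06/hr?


Stability requires cμ > λ ⇔ c > λ/μ.
λ/μ = 64.97/8.06 = 8.0608
Minimum integer c = ⌊8.0608⌋ + 1 = 9
Check: 9·8.06 = 72.54 > 64.97, while 8·8.06 = 64.48 ≤ 64.97

Final: 9 servers


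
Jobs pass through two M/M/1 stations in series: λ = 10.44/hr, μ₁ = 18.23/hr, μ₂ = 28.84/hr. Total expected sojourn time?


Each node sees arrival rate λ = 10.44/hr (tandem ⇒ throughput preserved).
W₁ = 1/(μ₁−λ) = 1/(18.23−10.44) = 0.12837 hr
W₂ = 1/(μ₂−λ) = 1/(28.84−10.44) = 0.05435 hr
W_total = W₁ + W₂ = 0.12837 + 0.05435 = 0.18272 hr

Final: 0.18272 hr


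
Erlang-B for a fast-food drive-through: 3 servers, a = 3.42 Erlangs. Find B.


B(c,a) = (a^c/c!) / Σ_{k=0}^{c} a^k/k!
a^3/3! = 6.666948
Σ terms (k=0..3): 1.00000 + 3.42000 + 5.84820 + 6.66695 = 16.935148
B = 6.666948/16.935148 = 0.393675

Final: 0.393675


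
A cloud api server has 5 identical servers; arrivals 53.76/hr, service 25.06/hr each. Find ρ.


ρ = λ/(cμ) = 53.76/(5·25.06) = 53.76/125.30 = 0.4291

Final: 0.4291


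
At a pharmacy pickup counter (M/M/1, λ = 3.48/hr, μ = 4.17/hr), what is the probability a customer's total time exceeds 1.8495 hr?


W ~ Exponential(μ−λ) for M/M/1.
μ − λ = 4.17 − 3.48 = 0.6900
P(W > t) = e^{−(μ−λ)t} = e^{−1.2762} = 0.279108

Final: 0.279108


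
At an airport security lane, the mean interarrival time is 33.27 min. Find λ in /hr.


λ = 1/(interarrival time) in consistent units.
1 hour = 60 min, so λ = 60/33.27 = 1.8034 per hour

Final: 1.8034 /hr


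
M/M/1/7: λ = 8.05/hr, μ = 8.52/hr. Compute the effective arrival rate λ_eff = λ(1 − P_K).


ρ = 0.9448; P_K = (1−ρ)ρ^7/(1−ρ^8) = 0.101623
λ_eff = λ(1 − P_K) = 8.05·(1 − 0.101623) = 8.05·0.898377 = 7.2319 /hr

Final: 7.2319 /hr


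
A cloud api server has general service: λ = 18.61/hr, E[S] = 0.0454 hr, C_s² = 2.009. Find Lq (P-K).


ρ = λ·E[S] = 18.61·0.0454 = 0.8449
Lq = ρ²(1+C_s²)/(2(1−ρ)) = 0.7138·(1+2.009)/(2·0.1551)
= 0.7138·3.0090/0.3102 = 6.92418

Final: 6.92418


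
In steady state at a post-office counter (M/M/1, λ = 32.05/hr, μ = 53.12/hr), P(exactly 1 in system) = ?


ρ = 32.05/53.12 = 0.6034
P_n = (1−ρ)·ρ^n = (1 − 0.6034)·0.6034^1 = 0.3966·0.603351 = 0.239319

Final: 0.239319


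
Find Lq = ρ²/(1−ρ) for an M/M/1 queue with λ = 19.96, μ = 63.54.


ρ = 19.96/63.54 = 0.3141
Lq = ρ²/(1−ρ) = 0.09868/0.6859 = 0.1439

Final: 0.1439


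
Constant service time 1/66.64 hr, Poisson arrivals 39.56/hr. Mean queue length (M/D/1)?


ρ = 39.56/66.64 = 0.5936
M/D/1: Lq = ρ²/(2(1−ρ)) = 0.3524/(2·0.4064) = 0.43361

Final: 0.43361


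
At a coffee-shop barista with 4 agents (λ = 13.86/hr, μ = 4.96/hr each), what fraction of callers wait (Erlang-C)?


a = λ/μ = 2.7944; ρ = a/4 = 0.6986
P₀ = 0.050598 (from M/M/c formula)
C(c,a) = [a^c/(c!(1−ρ))]·P₀ = [60.97141/(24·0.3014)]·0.050598
= 8.42860·0.050598 = 0.426468

Final: 0.426468


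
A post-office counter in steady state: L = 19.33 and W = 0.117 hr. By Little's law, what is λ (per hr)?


λ = L/W = 19.33/0.117 = 165.2137 /hr

Final: 165.2137 /hr


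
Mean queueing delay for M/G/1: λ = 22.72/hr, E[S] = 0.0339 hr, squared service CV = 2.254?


ρ = λ·E[S] = 22.72·0.0339 = 0.7702
E[S²] = E[S]²(1+C_s²) = 0.0339²·(1+2.254) = 0.003740
Wq = λ·E[S²]/(2(1−ρ)) = 22.72·0.003740/(2·0.2298) = 0.18487 hr

Final: 0.18487 hr


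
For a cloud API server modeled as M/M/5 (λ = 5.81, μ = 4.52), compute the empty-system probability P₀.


a = λ/μ = 5.81/4.52 = 1.2854; ρ = a/c = 0.2571
Σ_{k=0}^{4} a^k/k! (terms k=0..4) = 1.00000 + 1.28540 + 0.82612 + 0.35397 + 0.11375 = 3.57924
Tail: a^5/(5!(1−ρ)) = 3.50904/(120·0.7429) = 0.03936
P₀ = 1/(3.57924 + 0.03936) = 1/3.61860 = 0.276350

Final: 0.276350


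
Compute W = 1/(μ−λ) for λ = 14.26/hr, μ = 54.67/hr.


W = 1/(μ−λ) = 1/(54.67 − 14.26) = 1/40.41 = 0.02475 hr

Final: 0.02475 hr


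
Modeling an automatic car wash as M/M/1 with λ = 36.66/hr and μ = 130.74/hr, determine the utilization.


ρ = λ/μ = 36.66/130.74 = 0.2804

Final: 0.2804


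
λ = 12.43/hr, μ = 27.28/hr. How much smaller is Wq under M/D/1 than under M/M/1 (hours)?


ρ = 12.43/27.28 = 0.4556
Wq(M/M/1) = ρ/(μ−λ) = 0.4556/14.85 = 0.03068 hr
Wq(M/D/1) = ρ/(2(μ−λ)) = 0.01534 hr
Savings = 0.03068 − 0.01534 = 0.01534 hr

Final: 0.01534 hr


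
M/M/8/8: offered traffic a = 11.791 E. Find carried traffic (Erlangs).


B(8,11.791) = 0.414674 (Erlang-B)
Carried load = a(1 − B) = 11.791·(1 − 0.414674) = 11.791·0.585326 = 6.9016 E

Final: 6.9016 Erlangs


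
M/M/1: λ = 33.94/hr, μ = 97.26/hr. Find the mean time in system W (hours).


W = 1/(μ−λ) = 1/(97.26 − 33.94) = 1/63.32 = 0.01579 hr

Final: 0.01579 hr
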